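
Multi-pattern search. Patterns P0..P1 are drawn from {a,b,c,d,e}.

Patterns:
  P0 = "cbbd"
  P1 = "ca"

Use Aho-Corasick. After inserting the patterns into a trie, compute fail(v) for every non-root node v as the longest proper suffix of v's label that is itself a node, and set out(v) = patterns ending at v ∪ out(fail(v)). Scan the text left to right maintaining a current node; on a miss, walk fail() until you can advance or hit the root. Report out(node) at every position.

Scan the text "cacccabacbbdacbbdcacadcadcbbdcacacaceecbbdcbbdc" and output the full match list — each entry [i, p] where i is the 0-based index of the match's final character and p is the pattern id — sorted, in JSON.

Build automaton:
Trie (insert patterns):
  n0 'ε': c→1
  n1 'c': a→5 b→2
  n2 'cb': b→3
  n3 'cbb': d→4
  n4 'cbbd': ·  ←P0
  n5 'ca': ·  ←P1

BFS fail/out derivation:
  n1('c'): parent n0 fail=0; on 'c' 0 → fail=0;  out ∅∪∅=∅
  n2('cb'): parent n1 fail=0; on 'b' 0 → fail=0;  out ∅∪∅=∅
  n5('ca'): parent n1 fail=0; on 'a' 0 → fail=0;  out {1}∪∅={1}
  n3('cbb'): parent n2 fail=0; on 'b' 0 → fail=0;  out ∅∪∅=∅
  n4('cbbd'): parent n3 fail=0; on 'd' 0 → fail=0;  out {0}∪∅={0}

Run:
pos 0 'c': at 1
pos 1 'a': at 5  → match P1@[0:1]
pos 2 'c': at 1 (fail-walked)
pos 3 'c': at 1 (fail-walked)
pos 4 'c': at 1 (fail-walked)
pos 5 'a': at 5  → match P1@[4:5]
pos 6 'b': at 0 (fail-walked)
pos 7 'a': at 0
pos 8 'c': at 1
pos 9 'b': at 2
pos 10 'b': at 3
pos 11 'd': at 4  → match P0@[8:11]
pos 12 'a': at 0 (fail-walked)
pos 13 'c': at 1
pos 14 'b': at 2
pos 15 'b': at 3
pos 16 'd': at 4  → match P0@[13:16]
pos 17 'c': at 1 (fail-walked)
pos 18 'a': at 5  → match P1@[17:18]
pos 19 'c': at 1 (fail-walked)
pos 20 'a': at 5  → match P1@[19:20]
pos 21 'd': at 0 (fail-walked)
pos 22 'c': at 1
pos 23 'a': at 5  → match P1@[22:23]
pos 24 'd': at 0 (fail-walked)
pos 25 'c': at 1
pos 26 'b': at 2
pos 27 'b': at 3
pos 28 'd': at 4  → match P0@[25:28]
pos 29 'c': at 1 (fail-walked)
pos 30 'a': at 5  → match P1@[29:30]
pos 31 'c': at 1 (fail-walked)
pos 32 'a': at 5  → match P1@[31:32]
pos 33 'c': at 1 (fail-walked)
pos 34 'a': at 5  → match P1@[33:34]
pos 35 'c': at 1 (fail-walked)
pos 36 'e': at 0 (fail-walked)
pos 37 'e': at 0
pos 38 'c': at 1
pos 39 'b': at 2
pos 40 'b': at 3
pos 41 'd': at 4  → match P0@[38:41]
pos 42 'c': at 1 (fail-walked)
pos 43 'b': at 2
pos 44 'b': at 3
pos 45 'd': at 4  → match P0@[42:45]
pos 46 'c': at 1 (fail-walked)

Result: [[1,1],[5,1],[11,0],[16,0],[18,1],[20,1],[23,1],[28,0],[30,1],[32,1],[34,1],[41,0],[45,0]]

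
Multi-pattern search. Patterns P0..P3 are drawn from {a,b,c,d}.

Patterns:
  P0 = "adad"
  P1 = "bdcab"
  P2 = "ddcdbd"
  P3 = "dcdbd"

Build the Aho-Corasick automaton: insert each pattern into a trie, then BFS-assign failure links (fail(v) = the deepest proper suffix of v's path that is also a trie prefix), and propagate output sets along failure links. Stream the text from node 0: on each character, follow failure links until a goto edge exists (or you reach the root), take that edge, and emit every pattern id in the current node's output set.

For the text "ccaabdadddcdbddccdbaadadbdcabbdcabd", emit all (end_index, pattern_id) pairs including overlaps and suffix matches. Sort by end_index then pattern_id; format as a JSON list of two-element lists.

Construct AC machine:
Trie (insert patterns):
  n0 'ε': a→1 b→5 d→10
  n1 'a': d→2
  n2 'ad': a→3
  n3 'ada': d→4
  n4 'adad': ·  ←P0
  n5 'b': d→6
  n6 'bd': c→7
  n7 'bdc': a→8
  n8 'bdca': b→9
  n9 'bdcab': ·  ←P1
  n10 'd': c→16 d→11
  n11 'dd': c→12
  n12 'ddc': d→13
  n13 'ddcd': b→14
  n14 'ddcdb': d→15
  n15 'ddcdbd': ·  ←P2
  n16 'dc': d→17
  n17 'dcd': b→18
  n18 'dcdb': d→19
  n19 'dcdbd': ·  ←P3

Failure links (BFS by depth):
  fail(1) 'a': from fail(0)=0 chase 'a': 0 ⇒ 0;  out=∅∪out(0)=∅
  fail(5) 'b': from fail(0)=0 chase 'b': 0 ⇒ 0;  out=∅∪out(0)=∅
  fail(10) 'd': from fail(0)=0 chase 'd': 0 ⇒ 0;  out=∅∪out(0)=∅
  fail(2) 'ad': from fail(1)=0 chase 'd': 0 ⇒ 10;  out=∅∪out(10)=∅
  fail(6) 'bd': from fail(5)=0 chase 'd': 0 ⇒ 10;  out=∅∪out(10)=∅
  fail(11) 'dd': from fail(10)=0 chase 'd': 0 ⇒ 10;  out=∅∪out(10)=∅
  fail(16) 'dc': from fail(10)=0 chase 'c': 0 ⇒ 0;  out=∅∪out(0)=∅
  fail(3) 'ada': from fail(2)=10 chase 'a': 10→0 ⇒ 1;  out=∅∪out(1)=∅
  fail(7) 'bdc': from fail(6)=10 chase 'c': 10 ⇒ 16;  out=∅∪out(16)=∅
  fail(12) 'ddc': from fail(11)=10 chase 'c': 10 ⇒ 16;  out=∅∪out(16)=∅
  fail(17) 'dcd': from fail(16)=0 chase 'd': 0 ⇒ 10;  out=∅∪out(10)=∅
  fail(4) 'adad': from fail(3)=1 chase 'd': 1 ⇒ 2;  out={0}∪out(2)={0}
  fail(8) 'bdca': from fail(7)=16 chase 'a': 16→0 ⇒ 1;  out=∅∪out(1)=∅
  fail(13) 'ddcd': from fail(12)=16 chase 'd': 16 ⇒ 17;  out=∅∪out(17)=∅
  fail(18) 'dcdb': from fail(17)=10 chase 'b': 10→0 ⇒ 5;  out=∅∪out(5)=∅
  fail(9) 'bdcab': from fail(8)=1 chase 'b': 1→0 ⇒ 5;  out={1}∪out(5)={1}
  fail(14) 'ddcdb': from fail(13)=17 chase 'b': 17 ⇒ 18;  out=∅∪out(18)=∅
  fail(19) 'dcdbd': from fail(18)=5 chase 'd': 5 ⇒ 6;  out={3}∪out(6)={3}
  fail(15) 'ddcdbd': from fail(14)=18 chase 'd': 18 ⇒ 19;  out={2}∪out(19)={2,3}

Run:
i=0 'c': node 0→0
i=1 'c': node 0→0
i=2 'a': node 0→1
i=3 'a': node 1→1 (fail-walked)
i=4 'b': node 1→5 (fail-walked)
i=5 'd': node 5→6
i=6 'a': node 6→1 (fail-walked)
i=7 'd': node 1→2
i=8 'd': node 2→11 (fail-walked)
i=9 'd': node 11→11 (fail-walked)
i=10 'c': node 11→12
i=11 'd': node 12→13
i=12 'b': node 13→14
i=13 'd': node 14→15  ** P2@[8:13],P3@[9:13]
i=14 'd': node 15→11 (fail-walked)
i=15 'c': node 11→12
i=16 'c': node 12→0 (fail-walked)
i=17 'd': node 0→10
i=18 'b': node 10→5 (fail-walked)
i=19 'a': node 5→1 (fail-walked)
i=20 'a': node 1→1 (fail-walked)
i=21 'd': node 1→2
i=22 'a': node 2→3
i=23 'd': node 3→4  ** P0@[20:23]
i=24 'b': node 4→5 (fail-walked)
i=25 'd': node 5→6
i=26 'c': node 6→7
i=27 'a': node 7→8
i=28 'b': node 8→9  ** P1@[24:28]
i=29 'b': node 9→5 (fail-walked)
i=30 'd': node 5→6
i=31 'c': node 6→7
i=32 'a': node 7→8
i=33 'b': node 8→9  ** P1@[29:33]
i=34 'd': node 9→6 (fail-walked)

Matches: [[13,2],[13,3],[23,0],[28,1],[33,1]]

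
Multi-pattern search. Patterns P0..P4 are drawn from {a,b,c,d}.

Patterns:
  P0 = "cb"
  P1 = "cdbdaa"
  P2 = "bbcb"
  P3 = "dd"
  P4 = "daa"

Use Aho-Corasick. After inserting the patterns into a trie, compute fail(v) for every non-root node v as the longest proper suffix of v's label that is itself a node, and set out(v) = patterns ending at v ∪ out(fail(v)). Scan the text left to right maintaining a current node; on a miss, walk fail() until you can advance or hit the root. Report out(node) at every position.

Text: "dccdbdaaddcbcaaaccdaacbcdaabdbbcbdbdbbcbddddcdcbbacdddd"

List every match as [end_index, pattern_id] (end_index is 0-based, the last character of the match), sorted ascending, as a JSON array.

Construct AC machine:
Trie nodes:
  0='ε' goto b→8 c→1 d→12
  1='c' goto b→2 d→3
  2='cb' goto ·  ←P0
  3='cd' goto b→4
  4='cdb' goto d→5
  5='cdbd' goto a→6
  6='cdbda' goto a→7
  7='cdbdaa' goto ·  ←P1
  8='b' goto b→9
  9='bb' goto c→10
  10='bbc' goto b→11
  11='bbcb' goto ·  ←P2
  12='d' goto a→14 d→13
  13='dd' goto ·  ←P3
  14='da' goto a→15
  15='daa' goto ·  ←P4

Failure links (BFS by depth):
  fail(1) 'c': from fail(0)=0 chase 'c': 0 ⇒ 0;  out=∅∪out(0)=∅
  fail(8) 'b': from fail(0)=0 chase 'b': 0 ⇒ 0;  out=∅∪out(0)=∅
  fail(12) 'd': from fail(0)=0 chase 'd': 0 ⇒ 0;  out=∅∪out(0)=∅
  fail(2) 'cb': from fail(1)=0 chase 'b': 0 ⇒ 8;  out={0}∪out(8)={0}
  fail(3) 'cd': from fail(1)=0 chase 'd': 0 ⇒ 12;  out=∅∪out(12)=∅
  fail(9) 'bb': from fail(8)=0 chase 'b': 0 ⇒ 8;  out=∅∪out(8)=∅
  fail(13) 'dd': from fail(12)=0 chase 'd': 0 ⇒ 12;  out={3}∪out(12)={3}
  fail(14) 'da': from fail(12)=0 chase 'a': 0 ⇒ 0;  out=∅∪out(0)=∅
  fail(4) 'cdb': from fail(3)=12 chase 'b': 12→0 ⇒ 8;  out=∅∪out(8)=∅
  fail(10) 'bbc': from fail(9)=8 chase 'c': 8→0 ⇒ 1;  out=∅∪out(1)=∅
  fail(15) 'daa': from fail(14)=0 chase 'a': 0 ⇒ 0;  out={4}∪out(0)={4}
  fail(5) 'cdbd': from fail(4)=8 chase 'd': 8→0 ⇒ 12;  out=∅∪out(12)=∅
  fail(11) 'bbcb': from fail(10)=1 chase 'b': 1 ⇒ 2;  out={2}∪out(2)={0,2}
  fail(6) 'cdbda': from fail(5)=12 chase 'a': 12 ⇒ 14;  out=∅∪out(14)=∅
  fail(7) 'cdbdaa': from fail(6)=14 chase 'a': 14 ⇒ 15;  out={1}∪out(15)={1,4}

Run:
pos 0 'd': at 12
pos 1 'c': at 1 (fail-walked)
pos 2 'c': at 1 (fail-walked)
pos 3 'd': at 3
pos 4 'b': at 4
pos 5 'd': at 5
pos 6 'a': at 6
pos 7 'a': at 7  emit P1@[2:7],P4@[5:7]
pos 8 'd': at 12 (fail-walked)
pos 9 'd': at 13  emit P3@[8:9]
pos 10 'c': at 1 (fail-walked)
pos 11 'b': at 2  emit P0@[10:11]
pos 12 'c': at 1 (fail-walked)
pos 13 'a': at 0 (fail-walked)
pos 14 'a': at 0
pos 15 'a': at 0
pos 16 'c': at 1
pos 17 'c': at 1 (fail-walked)
pos 18 'd': at 3
pos 19 'a': at 14 (fail-walked)
pos 20 'a': at 15  emit P4@[18:20]
pos 21 'c': at 1 (fail-walked)
pos 22 'b': at 2  emit P0@[21:22]
pos 23 'c': at 1 (fail-walked)
pos 24 'd': at 3
pos 25 'a': at 14 (fail-walked)
pos 26 'a': at 15  emit P4@[24:26]
pos 27 'b': at 8 (fail-walked)
pos 28 'd': at 12 (fail-walked)
pos 29 'b': at 8 (fail-walked)
pos 30 'b': at 9
pos 31 'c': at 10
pos 32 'b': at 11  emit P0@[31:32],P2@[29:32]
pos 33 'd': at 12 (fail-walked)
pos 34 'b': at 8 (fail-walked)
pos 35 'd': at 12 (fail-walked)
pos 36 'b': at 8 (fail-walked)
pos 37 'b': at 9
pos 38 'c': at 10
pos 39 'b': at 11  emit P0@[38:39],P2@[36:39]
pos 40 'd': at 12 (fail-walked)
pos 41 'd': at 13  emit P3@[40:41]
pos 42 'd': at 13 (fail-walked)  emit P3@[41:42]
pos 43 'd': at 13 (fail-walked)  emit P3@[42:43]
pos 44 'c': at 1 (fail-walked)
pos 45 'd': at 3
pos 46 'c': at 1 (fail-walked)
pos 47 'b': at 2  emit P0@[46:47]
pos 48 'b': at 9 (fail-walked)
pos 49 'a': at 0 (fail-walked)
pos 50 'c': at 1
pos 51 'd': at 3
pos 52 'd': at 13 (fail-walked)  emit P3@[51:52]
pos 53 'd': at 13 (fail-walked)  emit P3@[52:53]
pos 54 'd': at 13 (fail-walked)  emit P3@[53:54]

All matches (sorted): [[7,1],[7,4],[9,3],[11,0],[20,4],[22,0],[26,4],[32,0],[32,2],[39,0],[39,2],[41,3],[42,3],[43,3],[47,0],[52,3],[53,3],[54,3]]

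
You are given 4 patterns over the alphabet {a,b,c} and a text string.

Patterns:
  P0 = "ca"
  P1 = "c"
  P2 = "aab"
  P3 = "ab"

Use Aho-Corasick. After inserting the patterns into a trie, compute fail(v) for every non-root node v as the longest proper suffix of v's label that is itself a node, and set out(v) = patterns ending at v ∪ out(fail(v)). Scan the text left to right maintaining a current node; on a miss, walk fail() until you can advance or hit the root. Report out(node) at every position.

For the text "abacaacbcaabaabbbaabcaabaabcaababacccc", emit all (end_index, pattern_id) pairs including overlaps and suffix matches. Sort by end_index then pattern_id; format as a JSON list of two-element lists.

Build automaton:
Trie nodes:
  n0 'ε': a→3 c→1
  n1 'c': a→2  ←P1
  n2 'ca': ·  ←P0
  n3 'a': a→4 b→6
  n4 'aa': b→5
  n5 'aab': ·  ←P2
  n6 'ab': ·  ←P3

BFS fail/out derivation:
  fail(1) 'c': from fail(0)=0 chase 'c': 0 ⇒ 0;  out={1}∪out(0)={1}
  fail(3) 'a': from fail(0)=0 chase 'a': 0 ⇒ 0;  out=∅∪out(0)=∅
  fail(2) 'ca': from fail(1)=0 chase 'a': 0 ⇒ 3;  out={0}∪out(3)={0}
  fail(4) 'aa': from fail(3)=0 chase 'a': 0 ⇒ 3;  out=∅∪out(3)=∅
  fail(6) 'ab': from fail(3)=0 chase 'b': 0 ⇒ 0;  out={3}∪out(0)={3}
  fail(5) 'aab': from fail(4)=3 chase 'b': 3 ⇒ 6;  out={2}∪out(6)={2,3}

Scan:
i=0 'a': node 0→3
i=1 'b': node 3→6  emit P3@[0:1]
i=2 'a': node 6→3 ·f
i=3 'c': node 3→1 ·f  emit P1@[3:3]
i=4 'a': node 1→2  emit P0@[3:4]
i=5 'a': node 2→4 ·f
i=6 'c': node 4→1 ·f  emit P1@[6:6]
i=7 'b': node 1→0 ·f
i=8 'c': node 0→1  emit P1@[8:8]
i=9 'a': node 1→2  emit P0@[8:9]
i=10 'a': node 2→4 ·f
i=11 'b': node 4→5  emit P2@[9:11],P3@[10:11]
i=12 'a': node 5→3 ·f
i=13 'a': node 3→4
i=14 'b': node 4→5  emit P2@[12:14],P3@[13:14]
i=15 'b': node 5→0 ·f
i=16 'b': node 0→0
i=17 'a': node 0→3
i=18 'a': node 3→4
i=19 'b': node 4→5  emit P2@[17:19],P3@[18:19]
i=20 'c': node 5→1 ·f  emit P1@[20:20]
i=21 'a': node 1→2  emit P0@[20:21]
i=22 'a': node 2→4 ·f
i=23 'b': node 4→5  emit P2@[21:23],P3@[22:23]
i=24 'a': node 5→3 ·f
i=25 'a': node 3→4
i=26 'b': node 4→5  emit P2@[24:26],P3@[25:26]
i=27 'c': node 5→1 ·f  emit P1@[27:27]
i=28 'a': node 1→2  emit P0@[27:28]
i=29 'a': node 2→4 ·f
i=30 'b': node 4→5  emit P2@[28:30],P3@[29:30]
i=31 'a': node 5→3 ·f
i=32 'b': node 3→6  emit P3@[31:32]
i=33 'a': node 6→3 ·f
i=34 'c': node 3→1 ·f  emit P1@[34:34]
i=35 'c': node 1→1 ·f  emit P1@[35:35]
i=36 'c': node 1→1 ·f  emit P1@[36:36]
i=37 'c': node 1→1 ·f  emit P1@[37:37]

Result: [[1,3],[3,1],[4,0],[6,1],[8,1],[9,0],[11,2],[11,3],[14,2],[14,3],[19,2],[19,3],[20,1],[21,0],[23,2],[23,3],[26,2],[26,3],[27,1],[28,0],[30,2],[30,3],[32,3],[34,1],[35,1],[36,1],[37,1]]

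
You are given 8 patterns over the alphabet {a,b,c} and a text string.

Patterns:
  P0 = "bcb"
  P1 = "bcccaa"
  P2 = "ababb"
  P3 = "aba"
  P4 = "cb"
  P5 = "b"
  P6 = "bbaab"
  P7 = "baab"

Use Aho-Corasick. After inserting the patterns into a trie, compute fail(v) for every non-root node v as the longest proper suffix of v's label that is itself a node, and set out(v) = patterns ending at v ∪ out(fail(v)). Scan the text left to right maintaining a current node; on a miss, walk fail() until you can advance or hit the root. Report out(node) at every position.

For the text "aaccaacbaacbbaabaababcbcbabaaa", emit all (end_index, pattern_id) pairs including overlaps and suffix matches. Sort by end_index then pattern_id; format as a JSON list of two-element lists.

Build automaton:
Trie nodes:
  n0 'ε': a→8 b→1 c→13
  n1 'b': a→19 b→15 c→2  ←P5
  n2 'bc': b→3 c→4
  n3 'bcb': ·  ←P0
  n4 'bcc': c→5
  n5 'bccc': a→6
  n6 'bccca': a→7
  n7 'bcccaa': ·  ←P1
  n8 'a': b→9
  n9 'ab': a→10
  n10 'aba': b→11  ←P3
  n11 'abab': b→12
  n12 'ababb': ·  ←P2
  n13 'c': b→14
  n14 'cb': ·  ←P4
  n15 'bb': a→16
  n16 'bba': a→17
  n17 'bbaa': b→18
  n18 'bbaab': ·  ←P6
  n19 'ba': a→20
  n20 'baa': b→21
  n21 'baab': ·  ←P7

Failure links (BFS by depth):
  fail(1) 'b': from fail(0)=0 chase 'b': 0 ⇒ 0;  out={5}∪out(0)={5}
  fail(8) 'a': from fail(0)=0 chase 'a': 0 ⇒ 0;  out=∅∪out(0)=∅
  fail(13) 'c': from fail(0)=0 chase 'c': 0 ⇒ 0;  out=∅∪out(0)=∅
  fail(2) 'bc': from fail(1)=0 chase 'c': 0 ⇒ 13;  out=∅∪out(13)=∅
  fail(9) 'ab': from fail(8)=0 chase 'b': 0 ⇒ 1;  out=∅∪out(1)={5}
  fail(14) 'cb': from fail(13)=0 chase 'b': 0 ⇒ 1;  out={4}∪out(1)={4,5}
  fail(15) 'bb': from fail(1)=0 chase 'b': 0 ⇒ 1;  out=∅∪out(1)={5}
  fail(19) 'ba': from fail(1)=0 chase 'a': 0 ⇒ 8;  out=∅∪out(8)=∅
  fail(3) 'bcb': from fail(2)=13 chase 'b': 13 ⇒ 14;  out={0}∪out(14)={0,4,5}
  fail(4) 'bcc': from fail(2)=13 chase 'c': 13→0 ⇒ 13;  out=∅∪out(13)=∅
  fail(10) 'aba': from fail(9)=1 chase 'a': 1 ⇒ 19;  out={3}∪out(19)={3}
  fail(16) 'bba': from fail(15)=1 chase 'a': 1 ⇒ 19;  out=∅∪out(19)=∅
  fail(20) 'baa': from fail(19)=8 chase 'a': 8→0 ⇒ 8;  out=∅∪out(8)=∅
  fail(5) 'bccc': from fail(4)=13 chase 'c': 13→0 ⇒ 13;  out=∅∪out(13)=∅
  fail(11) 'abab': from fail(10)=19 chase 'b': 19→8 ⇒ 9;  out=∅∪out(9)={5}
  fail(17) 'bbaa': from fail(16)=19 chase 'a': 19 ⇒ 20;  out=∅∪out(20)=∅
  fail(21) 'baab': from fail(20)=8 chase 'b': 8 ⇒ 9;  out={7}∪out(9)={5,7}
  fail(6) 'bccca': from fail(5)=13 chase 'a': 13→0 ⇒ 8;  out=∅∪out(8)=∅
  fail(12) 'ababb': from fail(11)=9 chase 'b': 9→1 ⇒ 15;  out={2}∪out(15)={2,5}
  fail(18) 'bbaab': from fail(17)=20 chase 'b': 20 ⇒ 21;  out={6}∪out(21)={5,6,7}
  fail(7) 'bcccaa': from fail(6)=8 chase 'a': 8→0 ⇒ 8;  out={1}∪out(8)={1}

Run:
pos 0 'a': at 8
pos 1 'a': at 8 ·f
pos 2 'c': at 13 ·f
pos 3 'c': at 13 ·f
pos 4 'a': at 8 ·f
pos 5 'a': at 8 ·f
pos 6 'c': at 13 ·f
pos 7 'b': at 14  → match P4@[6:7],P5@[7:7]
pos 8 'a': at 19 ·f
pos 9 'a': at 20
pos 10 'c': at 13 ·f
pos 11 'b': at 14  → match P4@[10:11],P5@[11:11]
pos 12 'b': at 15 ·f  → match P5@[12:12]
pos 13 'a': at 16
pos 14 'a': at 17
pos 15 'b': at 18  → match P5@[15:15],P6@[11:15],P7@[12:15]
pos 16 'a': at 10 ·f  → match P3@[14:16]
pos 17 'a': at 20 ·f
pos 18 'b': at 21  → match P5@[18:18],P7@[15:18]
pos 19 'a': at 10 ·f  → match P3@[17:19]
pos 20 'b': at 11  → match P5@[20:20]
pos 21 'c': at 2 ·f
pos 22 'b': at 3  → match P0@[20:22],P4@[21:22],P5@[22:22]
pos 23 'c': at 2 ·f
pos 24 'b': at 3  → match P0@[22:24],P4@[23:24],P5@[24:24]
pos 25 'a': at 19 ·f
pos 26 'b': at 9 ·f  → match P5@[26:26]
pos 27 'a': at 10  → match P3@[25:27]
pos 28 'a': at 20 ·f
pos 29 'a': at 8 ·f

Matches: [[7,4],[7,5],[11,4],[11,5],[12,5],[15,5],[15,6],[15,7],[16,3],[18,5],[18,7],[19,3],[20,5],[22,0],[22,4],[22,5],[24,0],[24,4],[24,5],[26,5],[27,3]]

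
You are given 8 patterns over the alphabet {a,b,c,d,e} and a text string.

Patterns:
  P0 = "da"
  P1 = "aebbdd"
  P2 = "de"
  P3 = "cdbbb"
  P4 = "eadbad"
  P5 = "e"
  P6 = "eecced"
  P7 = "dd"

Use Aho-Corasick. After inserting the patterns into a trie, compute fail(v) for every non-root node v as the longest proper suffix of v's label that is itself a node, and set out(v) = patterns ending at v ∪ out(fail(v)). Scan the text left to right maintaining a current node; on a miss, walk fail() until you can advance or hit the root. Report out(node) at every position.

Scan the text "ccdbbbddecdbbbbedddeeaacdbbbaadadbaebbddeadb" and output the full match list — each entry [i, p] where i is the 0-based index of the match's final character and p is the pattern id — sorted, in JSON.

Build automaton:
Trie nodes:
  n0 'ε': a→3 c→10 d→1 e→15
  n1 'd': a→2 d→26 e→9
  n2 'da': ·  [P0 ends]
  n3 'a': e→4
  n4 'ae': b→5
  n5 'aeb': b→6
  n6 'aebb': d→7
  n7 'aebbd': d→8
  n8 'aebbdd': ·  [P1 ends]
  n9 'de': ·  [P2 ends]
  n10 'c': d→11
  n11 'cd': b→12
  n12 'cdb': b→13
  n13 'cdbb': b→14
  n14 'cdbbb': ·  [P3 ends]
  n15 'e': a→16 e→21  [P5 ends]
  n16 'ea': d→17
  n17 'ead': b→18
  n18 'eadb': a→19
  n19 'eadba': d→20
  n20 'eadbad': ·  [P4 ends]
  n21 'ee': c→22
  n22 'eec': c→23
  n23 'eecc': e→24
  n24 'eecce': d→25
  n25 'eecced': ·  [P6 ends]
  n26 'dd': ·  [P7 ends]

Failure links (BFS by depth):
  n1('d'): parent n0 fail=0; on 'd' 0 → fail=0;  out ∅∪∅=∅
  n3('a'): parent n0 fail=0; on 'a' 0 → fail=0;  out ∅∪∅=∅
  n10('c'): parent n0 fail=0; on 'c' 0 → fail=0;  out ∅∪∅=∅
  n15('e'): parent n0 fail=0; on 'e' 0 → fail=0;  out {5}∪∅={5}
  n2('da'): parent n1 fail=0; on 'a' 0 → fail=3;  out {0}∪∅={0}
  n4('ae'): parent n3 fail=0; on 'e' 0 → fail=15;  out ∅∪{5}={5}
  n9('de'): parent n1 fail=0; on 'e' 0 → fail=15;  out {2}∪{5}={2,5}
  n11('cd'): parent n10 fail=0; on 'd' 0 → fail=1;  out ∅∪∅=∅
  n16('ea'): parent n15 fail=0; on 'a' 0 → fail=3;  out ∅∪∅=∅
  n21('ee'): parent n15 fail=0; on 'e' 0 → fail=15;  out ∅∪{5}={5}
  n26('dd'): parent n1 fail=0; on 'd' 0 → fail=1;  out {7}∪∅={7}
  n5('aeb'): parent n4 fail=15; on 'b' 15→0 → fail=0;  out ∅∪∅=∅
  n12('cdb'): parent n11 fail=1; on 'b' 1→0 → fail=0;  out ∅∪∅=∅
  n17('ead'): parent n16 fail=3; on 'd' 3→0 → fail=1;  out ∅∪∅=∅
  n22('eec'): parent n21 fail=15; on 'c' 15→0 → fail=10;  out ∅∪∅=∅
  n6('aebb'): parent n5 fail=0; on 'b' 0 → fail=0;  out ∅∪∅=∅
  n13('cdbb'): parent n12 fail=0; on 'b' 0 → fail=0;  out ∅∪∅=∅
  n18('eadb'): parent n17 fail=1; on 'b' 1→0 → fail=0;  out ∅∪∅=∅
  n23('eecc'): parent n22 fail=10; on 'c' 10→0 → fail=10;  out ∅∪∅=∅
  n7('aebbd'): parent n6 fail=0; on 'd' 0 → fail=1;  out ∅∪∅=∅
  n14('cdbbb'): parent n13 fail=0; on 'b' 0 → fail=0;  out {3}∪∅={3}
  n19('eadba'): parent n18 fail=0; on 'a' 0 → fail=3;  out ∅∪∅=∅
  n24('eecce'): parent n23 fail=10; on 'e' 10→0 → fail=15;  out ∅∪{5}={5}
  n8('aebbdd'): parent n7 fail=1; on 'd' 1 → fail=26;  out {1}∪{7}={1,7}
  n20('eadbad'): parent n19 fail=3; on 'd' 3→0 → fail=1;  out {4}∪∅={4}
  n25('eecced'): parent n24 fail=15; on 'd' 15→0 → fail=1;  out {6}∪∅={6}

Run:
i=0 'c': node 0→10
i=1 'c': node 10→10 (via fail)
i=2 'd': node 10→11
i=3 'b': node 11→12
i=4 'b': node 12→13
i=5 'b': node 13→14  ** P3@[1:5]
i=6 'd': node 14→1 (via fail)
i=7 'd': node 1→26  ** P7@[6:7]
i=8 'e': node 26→9 (via fail)  ** P2@[7:8],P5@[8:8]
i=9 'c': node 9→10 (via fail)
i=10 'd': node 10→11
i=11 'b': node 11→12
i=12 'b': node 12→13
i=13 'b': node 13→14  ** P3@[9:13]
i=14 'b': node 14→0 (via fail)
i=15 'e': node 0→15  ** P5@[15:15]
i=16 'd': node 15→1 (via fail)
i=17 'd': node 1→26  ** P7@[16:17]
i=18 'd': node 26→26 (via fail)  ** P7@[17:18]
i=19 'e': node 26→9 (via fail)  ** P2@[18:19],P5@[19:19]
i=20 'e': node 9→21 (via fail)  ** P5@[20:20]
i=21 'a': node 21→16 (via fail)
i=22 'a': node 16→3 (via fail)
i=23 'c': node 3→10 (via fail)
i=24 'd': node 10→11
i=25 'b': node 11→12
i=26 'b': node 12→13
i=27 'b': node 13→14  ** P3@[23:27]
i=28 'a': node 14→3 (via fail)
i=29 'a': node 3→3 (via fail)
i=30 'd': node 3→1 (via fail)
i=31 'a': node 1→2  ** P0@[30:31]
i=32 'd': node 2→1 (via fail)
i=33 'b': node 1→0 (via fail)
i=34 'a': node 0→3
i=35 'e': node 3→4  ** P5@[35:35]
i=36 'b': node 4→5
i=37 'b': node 5→6
i=38 'd': node 6→7
i=39 'd': node 7→8  ** P1@[34:39],P7@[38:39]
i=40 'e': node 8→9 (via fail)  ** P2@[39:40],P5@[40:40]
i=41 'a': node 9→16 (via fail)
i=42 'd': node 16→17
i=43 'b': node 17→18

Result: [[5,3],[7,7],[8,2],[8,5],[13,3],[15,5],[17,7],[18,7],[19,2],[19,5],[20,5],[27,3],[31,0],[35,5],[39,1],[39,7],[40,2],[40,5]]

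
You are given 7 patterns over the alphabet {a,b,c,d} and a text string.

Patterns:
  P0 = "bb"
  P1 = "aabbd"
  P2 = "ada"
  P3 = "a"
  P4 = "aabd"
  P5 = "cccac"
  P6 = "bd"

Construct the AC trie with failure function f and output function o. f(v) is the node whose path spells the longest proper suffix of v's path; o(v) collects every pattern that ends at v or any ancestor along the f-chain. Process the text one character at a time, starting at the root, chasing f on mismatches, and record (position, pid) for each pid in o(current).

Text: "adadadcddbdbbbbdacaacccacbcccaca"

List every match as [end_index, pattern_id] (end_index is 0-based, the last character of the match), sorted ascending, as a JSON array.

Build:
Trie (insert patterns):
  0='ε' goto a→3 b→1 c→11
  1='b' goto b→2 d→16
  2='bb' goto ·  ←P0
  3='a' goto a→4 d→8  ←P3
  4='aa' goto b→5
  5='aab' goto b→6 d→10
  6='aabb' goto d→7
  7='aabbd' goto ·  ←P1
  8='ad' goto a→9
  9='ada' goto ·  ←P2
  10='aabd' goto ·  ←P4
  11='c' goto c→12
  12='cc' goto c→13
  13='ccc' goto a→14
  14='ccca' goto c→15
  15='cccac' goto ·  ←P5
  16='bd' goto ·  ←P6

BFS fail/out derivation:
  n1('b'): parent n0 fail=0; on 'b' 0 → fail=0;  out ∅∪∅=∅
  n3('a'): parent n0 fail=0; on 'a' 0 → fail=0;  out {3}∪∅={3}
  n11('c'): parent n0 fail=0; on 'c' 0 → fail=0;  out ∅∪∅=∅
  n2('bb'): parent n1 fail=0; on 'b' 0 → fail=1;  out {0}∪∅={0}
  n4('aa'): parent n3 fail=0; on 'a' 0 → fail=3;  out ∅∪{3}={3}
  n8('ad'): parent n3 fail=0; on 'd' 0 → fail=0;  out ∅∪∅=∅
  n12('cc'): parent n11 fail=0; on 'c' 0 → fail=11;  out ∅∪∅=∅
  n16('bd'): parent n1 fail=0; on 'd' 0 → fail=0;  out {6}∪∅={6}
  n5('aab'): parent n4 fail=3; on 'b' 3→0 → fail=1;  out ∅∪∅=∅
  n9('ada'): parent n8 fail=0; on 'a' 0 → fail=3;  out {2}∪{3}={2,3}
  n13('ccc'): parent n12 fail=11; on 'c' 11 → fail=12;  out ∅∪∅=∅
  n6('aabb'): parent n5 fail=1; on 'b' 1 → fail=2;  out ∅∪{0}={0}
  n10('aabd'): parent n5 fail=1; on 'd' 1 → fail=16;  out {4}∪{6}={4,6}
  n14('ccca'): parent n13 fail=12; on 'a' 12→11→0 → fail=3;  out ∅∪{3}={3}
  n7('aabbd'): parent n6 fail=2; on 'd' 2→1 → fail=16;  out {1}∪{6}={1,6}
  n15('cccac'): parent n14 fail=3; on 'c' 3→0 → fail=11;  out {5}∪∅={5}

Scan:
[0] read 'a'  n0⇒n3  ** P3@[0:0]
[1] read 'd'  n3⇒n8
[2] read 'a'  n8⇒n9  ** P2@[0:2],P3@[2:2]
[3] read 'd'  n9⇒n8 ·f
[4] read 'a'  n8⇒n9  ** P2@[2:4],P3@[4:4]
[5] read 'd'  n9⇒n8 ·f
[6] read 'c'  n8⇒n11 ·f
[7] read 'd'  n11⇒n0 ·f
[8] read 'd'  n0⇒n0
[9] read 'b'  n0⇒n1
[10] read 'd'  n1⇒n16  ** P6@[9:10]
[11] read 'b'  n16⇒n1 ·f
[12] read 'b'  n1⇒n2  ** P0@[11:12]
[13] read 'b'  n2⇒n2 ·f  ** P0@[12:13]
[14] read 'b'  n2⇒n2 ·f  ** P0@[13:14]
[15] read 'd'  n2⇒n16 ·f  ** P6@[14:15]
[16] read 'a'  n16⇒n3 ·f  ** P3@[16:16]
[17] read 'c'  n3⇒n11 ·f
[18] read 'a'  n11⇒n3 ·f  ** P3@[18:18]
[19] read 'a'  n3⇒n4  ** P3@[19:19]
[20] read 'c'  n4⇒n11 ·f
[21] read 'c'  n11⇒n12
[22] read 'c'  n12⇒n13
[23] read 'a'  n13⇒n14  ** P3@[23:23]
[24] read 'c'  n14⇒n15  ** P5@[20:24]
[25] read 'b'  n15⇒n1 ·f
[26] read 'c'  n1⇒n11 ·f
[27] read 'c'  n11⇒n12
[28] read 'c'  n12⇒n13
[29] read 'a'  n13⇒n14  ** P3@[29:29]
[30] read 'c'  n14⇒n15  ** P5@[26:30]
[31] read 'a'  n15⇒n3 ·f  ** P3@[31:31]

Result: [[0,3],[2,2],[2,3],[4,2],[4,3],[10,6],[12,0],[13,0],[14,0],[15,6],[16,3],[18,3],[19,3],[23,3],[24,5],[29,3],[30,5],[31,3]]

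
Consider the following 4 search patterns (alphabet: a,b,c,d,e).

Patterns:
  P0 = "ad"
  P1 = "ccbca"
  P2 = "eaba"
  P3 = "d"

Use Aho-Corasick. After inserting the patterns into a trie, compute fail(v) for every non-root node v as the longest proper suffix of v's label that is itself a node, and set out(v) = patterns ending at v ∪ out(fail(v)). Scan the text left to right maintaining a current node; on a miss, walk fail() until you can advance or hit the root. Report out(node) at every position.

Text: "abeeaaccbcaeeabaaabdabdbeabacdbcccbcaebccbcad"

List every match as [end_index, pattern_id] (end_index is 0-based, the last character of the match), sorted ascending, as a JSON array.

Construct AC machine:
Trie (insert patterns):
  n0 'ε': a→1 c→3 d→12 e→8
  n1 'a': d→2
  n2 'ad': ·  ←P0
  n3 'c': c→4
  n4 'cc': b→5
  n5 'ccb': c→6
  n6 'ccbc': a→7
  n7 'ccbca': ·  ←P1
  n8 'e': a→9
  n9 'ea': b→10
  n10 'eab': a→11
  n11 'eaba': ·  ←P2
  n12 'd': ·  ←P3

Failure links (BFS by depth):
  fail(1) 'a': from fail(0)=0 chase 'a': 0 ⇒ 0;  out=∅∪out(0)=∅
  fail(3) 'c': from fail(0)=0 chase 'c': 0 ⇒ 0;  out=∅∪out(0)=∅
  fail(8) 'e': from fail(0)=0 chase 'e': 0 ⇒ 0;  out=∅∪out(0)=∅
  fail(12) 'd': from fail(0)=0 chase 'd': 0 ⇒ 0;  out={3}∪out(0)={3}
  fail(2) 'ad': from fail(1)=0 chase 'd': 0 ⇒ 12;  out={0}∪out(12)={0,3}
  fail(4) 'cc': from fail(3)=0 chase 'c': 0 ⇒ 3;  out=∅∪out(3)=∅
  fail(9) 'ea': from fail(8)=0 chase 'a': 0 ⇒ 1;  out=∅∪out(1)=∅
  fail(5) 'ccb': from fail(4)=3 chase 'b': 3→0 ⇒ 0;  out=∅∪out(0)=∅
  fail(10) 'eab': from fail(9)=1 chase 'b': 1→0 ⇒ 0;  out=∅∪out(0)=∅
  fail(6) 'ccbc': from fail(5)=0 chase 'c': 0 ⇒ 3;  out=∅∪out(3)=∅
  fail(11) 'eaba': from fail(10)=0 chase 'a': 0 ⇒ 1;  out={2}∪out(1)={2}
  fail(7) 'ccbca': from fail(6)=3 chase 'a': 3→0 ⇒ 1;  out={1}∪out(1)={1}

Run:
i=0 'a': node 0→1
i=1 'b': node 1→0 (fail-walked)
i=2 'e': node 0→8
i=3 'e': node 8→8 (fail-walked)
i=4 'a': node 8→9
i=5 'a': node 9→1 (fail-walked)
i=6 'c': node 1→3 (fail-walked)
i=7 'c': node 3→4
i=8 'b': node 4→5
i=9 'c': node 5→6
i=10 'a': node 6→7  emit P1@[6:10]
i=11 'e': node 7→8 (fail-walked)
i=12 'e': node 8→8 (fail-walked)
i=13 'a': node 8→9
i=14 'b': node 9→10
i=15 'a': node 10→11  emit P2@[12:15]
i=16 'a': node 11→1 (fail-walked)
i=17 'a': node 1→1 (fail-walked)
i=18 'b': node 1→0 (fail-walked)
i=19 'd': node 0→12  emit P3@[19:19]
i=20 'a': node 12→1 (fail-walked)
i=21 'b': node 1→0 (fail-walked)
i=22 'd': node 0→12  emit P3@[22:22]
i=23 'b': node 12→0 (fail-walked)
i=24 'e': node 0→8
i=25 'a': node 8→9
i=26 'b': node 9→10
i=27 'a': node 10→11  emit P2@[24:27]
i=28 'c': node 11→3 (fail-walked)
i=29 'd': node 3→12 (fail-walked)  emit P3@[29:29]
i=30 'b': node 12→0 (fail-walked)
i=31 'c': node 0→3
i=32 'c': node 3→4
i=33 'c': node 4→4 (fail-walked)
i=34 'b': node 4→5
i=35 'c': node 5→6
i=36 'a': node 6→7  emit P1@[32:36]
i=37 'e': node 7→8 (fail-walked)
i=38 'b': node 8→0 (fail-walked)
i=39 'c': node 0→3
i=40 'c': node 3→4
i=41 'b': node 4→5
i=42 'c': node 5→6
i=43 'a': node 6→7  emit P1@[39:43]
i=44 'd': node 7→2 (fail-walked)  emit P0@[43:44],P3@[44:44]

All matches (sorted): [[10,1],[15,2],[19,3],[22,3],[27,2],[29,3],[36,1],[43,1],[44,0],[44,3]]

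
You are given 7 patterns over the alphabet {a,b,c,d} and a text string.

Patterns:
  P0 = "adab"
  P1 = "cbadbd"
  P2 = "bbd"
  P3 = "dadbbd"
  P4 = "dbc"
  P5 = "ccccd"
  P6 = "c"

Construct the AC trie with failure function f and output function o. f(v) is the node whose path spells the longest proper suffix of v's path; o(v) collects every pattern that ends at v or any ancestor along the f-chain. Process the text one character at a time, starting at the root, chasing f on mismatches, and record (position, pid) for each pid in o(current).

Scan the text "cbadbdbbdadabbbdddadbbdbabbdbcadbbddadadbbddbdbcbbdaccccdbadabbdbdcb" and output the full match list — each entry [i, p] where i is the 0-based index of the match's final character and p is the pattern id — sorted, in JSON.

Construct AC machine:
Trie (insert patterns):
  n0 'ε': a→1 b→11 c→5 d→14
  n1 'a': d→2
  n2 'ad': a→3
  n3 'ada': b→4
  n4 'adab': ·  [P0 ends]
  n5 'c': b→6 c→22  [P6 ends]
  n6 'cb': a→7
  n7 'cba': d→8
  n8 'cbad': b→9
  n9 'cbadb': d→10
  n10 'cbadbd': ·  [P1 ends]
  n11 'b': b→12
  n12 'bb': d→13
  n13 'bbd': ·  [P2 ends]
  n14 'd': a→15 b→20
  n15 'da': d→16
  n16 'dad': b→17
  n17 'dadb': b→18
  n18 'dadbb': d→19
  n19 'dadbbd': ·  [P3 ends]
  n20 'db': c→21
  n21 'dbc': ·  [P4 ends]
  n22 'cc': c→23
  n23 'ccc': c→24
  n24 'cccc': d→25
  n25 'ccccd': ·  [P5 ends]

Failure links (BFS by depth):
  n1('a'): parent n0 fail=0; on 'a' 0 → fail=0;  out ∅∪∅=∅
  n5('c'): parent n0 fail=0; on 'c' 0 → fail=0;  out {6}∪∅={6}
  n11('b'): parent n0 fail=0; on 'b' 0 → fail=0;  out ∅∪∅=∅
  n14('d'): parent n0 fail=0; on 'd' 0 → fail=0;  out ∅∪∅=∅
  n2('ad'): parent n1 fail=0; on 'd' 0 → fail=14;  out ∅∪∅=∅
  n6('cb'): parent n5 fail=0; on 'b' 0 → fail=11;  out ∅∪∅=∅
  n12('bb'): parent n11 fail=0; on 'b' 0 → fail=11;  out ∅∪∅=∅
  n15('da'): parent n14 fail=0; on 'a' 0 → fail=1;  out ∅∪∅=∅
  n20('db'): parent n14 fail=0; on 'b' 0 → fail=11;  out ∅∪∅=∅
  n22('cc'): parent n5 fail=0; on 'c' 0 → fail=5;  out ∅∪{6}={6}
  n3('ada'): parent n2 fail=14; on 'a' 14 → fail=15;  out ∅∪∅=∅
  n7('cba'): parent n6 fail=11; on 'a' 11→0 → fail=1;  out ∅∪∅=∅
  n13('bbd'): parent n12 fail=11; on 'd' 11→0 → fail=14;  out {2}∪∅={2}
  n16('dad'): parent n15 fail=1; on 'd' 1 → fail=2;  out ∅∪∅=∅
  n21('dbc'): parent n20 fail=11; on 'c' 11→0 → fail=5;  out {4}∪{6}={4,6}
  n23('ccc'): parent n22 fail=5; on 'c' 5 → fail=22;  out ∅∪{6}={6}
  n4('adab'): parent n3 fail=15; on 'b' 15→1→0 → fail=11;  out {0}∪∅={0}
  n8('cbad'): parent n7 fail=1; on 'd' 1 → fail=2;  out ∅∪∅=∅
  n17('dadb'): parent n16 fail=2; on 'b' 2→14 → fail=20;  out ∅∪∅=∅
  n24('cccc'): parent n23 fail=22; on 'c' 22 → fail=23;  out ∅∪{6}={6}
  n9('cbadb'): parent n8 fail=2; on 'b' 2→14 → fail=20;  out ∅∪∅=∅
  n18('dadbb'): parent n17 fail=20; on 'b' 20→11 → fail=12;  out ∅∪∅=∅
  n25('ccccd'): parent n24 fail=23; on 'd' 23→22→5→0 → fail=14;  out {5}∪∅={5}
  n10('cbadbd'): parent n9 fail=20; on 'd' 20→11→0 → fail=14;  out {1}∪∅={1}
  n19('dadbbd'): parent n18 fail=12; on 'd' 12 → fail=13;  out {3}∪{2}={2,3}

Run:
i=0 'c': node 0→5  emit P6@[0:0]
i=1 'b': node 5→6
i=2 'a': node 6→7
i=3 'd': node 7→8
i=4 'b': node 8→9
i=5 'd': node 9→10  emit P1@[0:5]
i=6 'b': node 10→20 ·f
i=7 'b': node 20→12 ·f
i=8 'd': node 12→13  emit P2@[6:8]
i=9 'a': node 13→15 ·f
i=10 'd': node 15→16
i=11 'a': node 16→3 ·f
i=12 'b': node 3→4  emit P0@[9:12]
i=13 'b': node 4→12 ·f
i=14 'b': node 12→12 ·f
i=15 'd': node 12→13  emit P2@[13:15]
i=16 'd': node 13→14 ·f
i=17 'd': node 14→14 ·f
i=18 'a': node 14→15
i=19 'd': node 15→16
i=20 'b': node 16→17
i=21 'b': node 17→18
i=22 'd': node 18→19  emit P2@[20:22],P3@[17:22]
i=23 'b': node 19→20 ·f
i=24 'a': node 20→1 ·f
i=25 'b': node 1→11 ·f
i=26 'b': node 11→12
i=27 'd': node 12→13  emit P2@[25:27]
i=28 'b': node 13→20 ·f
i=29 'c': node 20→21  emit P4@[27:29],P6@[29:29]
i=30 'a': node 21→1 ·f
i=31 'd': node 1→2
i=32 'b': node 2→20 ·f
i=33 'b': node 20→12 ·f
i=34 'd': node 12→13  emit P2@[32:34]
i=35 'd': node 13→14 ·f
i=36 'a': node 14→15
i=37 'd': node 15→16
i=38 'a': node 16→3 ·f
i=39 'd': node 3→16 ·f
i=40 'b': node 16→17
i=41 'b': node 17→18
i=42 'd': node 18→19  emit P2@[40:42],P3@[37:42]
i=43 'd': node 19→14 ·f
i=44 'b': node 14→20
i=45 'd': node 20→14 ·f
i=46 'b': node 14→20
i=47 'c': node 20→21  emit P4@[45:47],P6@[47:47]
i=48 'b': node 21→6 ·f
i=49 'b': node 6→12 ·f
i=50 'd': node 12→13  emit P2@[48:50]
i=51 'a': node 13→15 ·f
i=52 'c': node 15→5 ·f  emit P6@[52:52]
i=53 'c': node 5→22  emit P6@[53:53]
i=54 'c': node 22→23  emit P6@[54:54]
i=55 'c': node 23→24  emit P6@[55:55]
i=56 'd': node 24→25  emit P5@[52:56]
i=57 'b': node 25→20 ·f
i=58 'a': node 20→1 ·f
i=59 'd': node 1→2
i=60 'a': node 2→3
i=61 'b': node 3→4  emit P0@[58:61]
i=62 'b': node 4→12 ·f
i=63 'd': node 12→13  emit P2@[61:63]
i=64 'b': node 13→20 ·f
i=65 'd': node 20→14 ·f
i=66 'c': node 14→5 ·f  emit P6@[66:66]
i=67 'b': node 5→6

Result: [[0,6],[5,1],[8,2],[12,0],[15,2],[22,2],[22,3],[27,2],[29,4],[29,6],[34,2],[42,2],[42,3],[47,4],[47,6],[50,2],[52,6],[53,6],[54,6],[55,6],[56,5],[61,0],[63,2],[66,6]]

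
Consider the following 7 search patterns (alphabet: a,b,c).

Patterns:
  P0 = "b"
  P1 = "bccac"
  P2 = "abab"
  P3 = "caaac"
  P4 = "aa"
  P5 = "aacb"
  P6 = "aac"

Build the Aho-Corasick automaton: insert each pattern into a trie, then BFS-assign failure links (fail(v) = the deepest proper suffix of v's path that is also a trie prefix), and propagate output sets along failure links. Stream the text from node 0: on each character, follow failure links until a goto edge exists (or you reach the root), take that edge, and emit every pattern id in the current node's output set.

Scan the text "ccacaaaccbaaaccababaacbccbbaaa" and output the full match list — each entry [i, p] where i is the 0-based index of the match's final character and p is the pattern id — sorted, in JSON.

Build:
Trie nodes:
  n0 'ε': a→6 b→1 c→10
  n1 'b': c→2  ←P0
  n2 'bc': c→3
  n3 'bcc': a→4
  n4 'bcca': c→5
  n5 'bccac': ·  ←P1
  n6 'a': a→15 b→7
  n7 'ab': a→8
  n8 'aba': b→9
  n9 'abab': ·  ←P2
  n10 'c': a→11
  n11 'ca': a→12
  n12 'caa': a→13
  n13 'caaa': c→14
  n14 'caaac': ·  ←P3
  n15 'aa': c→16  ←P4
  n16 'aac': b→17  ←P6
  n17 'aacb': ·  ←P5

BFS fail/out derivation:
  fail(1) 'b': from fail(0)=0 chase 'b': 0 ⇒ 0;  out={0}∪out(0)={0}
  fail(6) 'a': from fail(0)=0 chase 'a': 0 ⇒ 0;  out=∅∪out(0)=∅
  fail(10) 'c': from fail(0)=0 chase 'c': 0 ⇒ 0;  out=∅∪out(0)=∅
  fail(2) 'bc': from fail(1)=0 chase 'c': 0 ⇒ 10;  out=∅∪out(10)=∅
  fail(7) 'ab': from fail(6)=0 chase 'b': 0 ⇒ 1;  out=∅∪out(1)={0}
  fail(11) 'ca': from fail(10)=0 chase 'a': 0 ⇒ 6;  out=∅∪out(6)=∅
  fail(15) 'aa': from fail(6)=0 chase 'a': 0 ⇒ 6;  out={4}∪out(6)={4}
  fail(3) 'bcc': from fail(2)=10 chase 'c': 10→0 ⇒ 10;  out=∅∪out(10)=∅
  fail(8) 'aba': from fail(7)=1 chase 'a': 1→0 ⇒ 6;  out=∅∪out(6)=∅
  fail(12) 'caa': from fail(11)=6 chase 'a': 6 ⇒ 15;  out=∅∪out(15)={4}
  fail(16) 'aac': from fail(15)=6 chase 'c': 6→0 ⇒ 10;  out={6}∪out(10)={6}
  fail(4) 'bcca': from fail(3)=10 chase 'a': 10 ⇒ 11;  out=∅∪out(11)=∅
  fail(9) 'abab': from fail(8)=6 chase 'b': 6 ⇒ 7;  out={2}∪out(7)={0,2}
  fail(13) 'caaa': from fail(12)=15 chase 'a': 15→6 ⇒ 15;  out=∅∪out(15)={4}
  fail(17) 'aacb': from fail(16)=10 chase 'b': 10→0 ⇒ 1;  out={5}∪out(1)={0,5}
  fail(5) 'bccac': from fail(4)=11 chase 'c': 11→6→0 ⇒ 10;  out={1}∪out(10)={1}
  fail(14) 'caaac': from fail(13)=15 chase 'c': 15 ⇒ 16;  out={3}∪out(16)={3,6}

Scan:
[0] read 'c'  n0⇒n10
[1] read 'c'  n10⇒n10 (fail-walked)
[2] read 'a'  n10⇒n11
[3] read 'c'  n11⇒n10 (fail-walked)
[4] read 'a'  n10⇒n11
[5] read 'a'  n11⇒n12  → match P4@[4:5]
[6] read 'a'  n12⇒n13  → match P4@[5:6]
[7] read 'c'  n13⇒n14  → match P3@[3:7],P6@[5:7]
[8] read 'c'  n14⇒n10 (fail-walked)
[9] read 'b'  n10⇒n1 (fail-walked)  → match P0@[9:9]
[10] read 'a'  n1⇒n6 (fail-walked)
[11] read 'a'  n6⇒n15  → match P4@[10:11]
[12] read 'a'  n15⇒n15 (fail-walked)  → match P4@[11:12]
[13] read 'c'  n15⇒n16  → match P6@[11:13]
[14] read 'c'  n16⇒n10 (fail-walked)
[15] read 'a'  n10⇒n11
[16] read 'b'  n11⇒n7 (fail-walked)  → match P0@[16:16]
[17] read 'a'  n7⇒n8
[18] read 'b'  n8⇒n9  → match P0@[18:18],P2@[15:18]
[19] read 'a'  n9⇒n8 (fail-walked)
[20] read 'a'  n8⇒n15 (fail-walked)  → match P4@[19:20]
[21] read 'c'  n15⇒n16  → match P6@[19:21]
[22] read 'b'  n16⇒n17  → match P0@[22:22],P5@[19:22]
[23] read 'c'  n17⇒n2 (fail-walked)
[24] read 'c'  n2⇒n3
[25] read 'b'  n3⇒n1 (fail-walked)  → match P0@[25:25]
[26] read 'b'  n1⇒n1 (fail-walked)  → match P0@[26:26]
[27] read 'a'  n1⇒n6 (fail-walked)
[28] read 'a'  n6⇒n15  → match P4@[27:28]
[29] read 'a'  n15⇒n15 (fail-walked)  → match P4@[28:29]

All matches (sorted): [[5,4],[6,4],[7,3],[7,6],[9,0],[11,4],[12,4],[13,6],[16,0],[18,0],[18,2],[20,4],[21,6],[22,0],[22,5],[25,0],[26,0],[28,4],[29,4]]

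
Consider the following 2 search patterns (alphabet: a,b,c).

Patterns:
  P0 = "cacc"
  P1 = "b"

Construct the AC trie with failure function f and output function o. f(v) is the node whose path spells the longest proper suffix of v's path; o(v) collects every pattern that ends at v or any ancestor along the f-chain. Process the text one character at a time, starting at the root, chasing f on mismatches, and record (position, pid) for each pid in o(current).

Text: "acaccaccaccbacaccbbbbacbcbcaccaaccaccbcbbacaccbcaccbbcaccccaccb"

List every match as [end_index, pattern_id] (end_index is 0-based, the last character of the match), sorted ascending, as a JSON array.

Construct AC machine:
Trie (insert patterns):
  n0 'ε': b→5 c→1
  n1 'c': a→2
  n2 'ca': c→3
  n3 'cac': c→4
  n4 'cacc': ·  ←P0
  n5 'b': ·  ←P1

Failure links (BFS by depth):
  fail(1) 'c': from fail(0)=0 chase 'c': 0 ⇒ 0;  out=∅∪out(0)=∅
  fail(5) 'b': from fail(0)=0 chase 'b': 0 ⇒ 0;  out={1}∪out(0)={1}
  fail(2) 'ca': from fail(1)=0 chase 'a': 0 ⇒ 0;  out=∅∪out(0)=∅
  fail(3) 'cac': from fail(2)=0 chase 'c': 0 ⇒ 1;  out=∅∪out(1)=∅
  fail(4) 'cacc': from fail(3)=1 chase 'c': 1→0 ⇒ 1;  out={0}∪out(1)={0}

Scan:
[0] read 'a'  n0⇒n0
[1] read 'c'  n0⇒n1
[2] read 'a'  n1⇒n2
[3] read 'c'  n2⇒n3
[4] read 'c'  n3⇒n4  emit P0@[1:4]
[5] read 'a'  n4⇒n2 (via fail)
[6] read 'c'  n2⇒n3
[7] read 'c'  n3⇒n4  emit P0@[4:7]
[8] read 'a'  n4⇒n2 (via fail)
[9] read 'c'  n2⇒n3
[10] read 'c'  n3⇒n4  emit P0@[7:10]
[11] read 'b'  n4⇒n5 (via fail)  emit P1@[11:11]
[12] read 'a'  n5⇒n0 (via fail)
[13] read 'c'  n0⇒n1
[14] read 'a'  n1⇒n2
[15] read 'c'  n2⇒n3
[16] read 'c'  n3⇒n4  emit P0@[13:16]
[17] read 'b'  n4⇒n5 (via fail)  emit P1@[17:17]
[18] read 'b'  n5⇒n5 (via fail)  emit P1@[18:18]
[19] read 'b'  n5⇒n5 (via fail)  emit P1@[19:19]
[20] read 'b'  n5⇒n5 (via fail)  emit P1@[20:20]
[21] read 'a'  n5⇒n0 (via fail)
[22] read 'c'  n0⇒n1
[23] read 'b'  n1⇒n5 (via fail)  emit P1@[23:23]
[24] read 'c'  n5⇒n1 (via fail)
[25] read 'b'  n1⇒n5 (via fail)  emit P1@[25:25]
[26] read 'c'  n5⇒n1 (via fail)
[27] read 'a'  n1⇒n2
[28] read 'c'  n2⇒n3
[29] read 'c'  n3⇒n4  emit P0@[26:29]
[30] read 'a'  n4⇒n2 (via fail)
[31] read 'a'  n2⇒n0 (via fail)
[32] read 'c'  n0⇒n1
[33] read 'c'  n1⇒n1 (via fail)
[34] read 'a'  n1⇒n2
[35] read 'c'  n2⇒n3
[36] read 'c'  n3⇒n4  emit P0@[33:36]
[37] read 'b'  n4⇒n5 (via fail)  emit P1@[37:37]
[38] read 'c'  n5⇒n1 (via fail)
[39] read 'b'  n1⇒n5 (via fail)  emit P1@[39:39]
[40] read 'b'  n5⇒n5 (via fail)  emit P1@[40:40]
[41] read 'a'  n5⇒n0 (via fail)
[42] read 'c'  n0⇒n1
[43] read 'a'  n1⇒n2
[44] read 'c'  n2⇒n3
[45] read 'c'  n3⇒n4  emit P0@[42:45]
[46] read 'b'  n4⇒n5 (via fail)  emit P1@[46:46]
[47] read 'c'  n5⇒n1 (via fail)
[48] read 'a'  n1⇒n2
[49] read 'c'  n2⇒n3
[50] read 'c'  n3⇒n4  emit P0@[47:50]
[51] read 'b'  n4⇒n5 (via fail)  emit P1@[51:51]
[52] read 'b'  n5⇒n5 (via fail)  emit P1@[52:52]
[53] read 'c'  n5⇒n1 (via fail)
[54] read 'a'  n1⇒n2
[55] read 'c'  n2⇒n3
[56] read 'c'  n3⇒n4  emit P0@[53:56]
[57] read 'c'  n4⇒n1 (via fail)
[58] read 'c'  n1⇒n1 (via fail)
[59] read 'a'  n1⇒n2
[60] read 'c'  n2⇒n3
[61] read 'c'  n3⇒n4  emit P0@[58:61]
[62] read 'b'  n4⇒n5 (via fail)  emit P1@[62:62]

Result: [[4,0],[7,0],[10,0],[11,1],[16,0],[17,1],[18,1],[19,1],[20,1],[23,1],[25,1],[29,0],[36,0],[37,1],[39,1],[40,1],[45,0],[46,1],[50,0],[51,1],[52,1],[56,0],[61,0],[62,1]]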